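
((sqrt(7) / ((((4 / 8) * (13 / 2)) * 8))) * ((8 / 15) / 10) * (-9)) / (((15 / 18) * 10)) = -18 * sqrt(7) / 8125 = -0.01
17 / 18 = 0.94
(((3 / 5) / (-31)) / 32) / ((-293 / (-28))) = -21 / 363320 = -0.00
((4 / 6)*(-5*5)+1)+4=-35 / 3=-11.67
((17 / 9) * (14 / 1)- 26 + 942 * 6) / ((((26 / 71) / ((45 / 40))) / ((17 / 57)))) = 7675313 / 1482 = 5179.02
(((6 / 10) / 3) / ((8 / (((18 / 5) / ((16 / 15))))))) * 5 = 0.42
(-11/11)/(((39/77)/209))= -16093/39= -412.64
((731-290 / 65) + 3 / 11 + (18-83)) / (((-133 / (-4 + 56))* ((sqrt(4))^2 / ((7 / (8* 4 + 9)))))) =-4981 / 451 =-11.04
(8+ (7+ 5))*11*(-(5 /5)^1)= -220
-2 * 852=-1704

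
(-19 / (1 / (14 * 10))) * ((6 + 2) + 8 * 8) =-191520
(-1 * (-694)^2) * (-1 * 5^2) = 12040900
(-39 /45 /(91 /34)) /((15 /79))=-2686 /1575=-1.71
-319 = -319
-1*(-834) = 834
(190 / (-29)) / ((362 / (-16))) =1520 / 5249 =0.29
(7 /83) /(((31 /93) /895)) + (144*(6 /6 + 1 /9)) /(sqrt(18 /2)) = 69665 /249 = 279.78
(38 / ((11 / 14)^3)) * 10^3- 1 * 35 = 104225415 / 1331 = 78306.10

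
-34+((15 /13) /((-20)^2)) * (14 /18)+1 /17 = -1800121 /53040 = -33.94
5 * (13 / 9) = 65 / 9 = 7.22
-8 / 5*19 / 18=-76 / 45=-1.69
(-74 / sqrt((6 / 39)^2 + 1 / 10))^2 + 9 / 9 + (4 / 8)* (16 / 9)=83293513 / 1881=44281.51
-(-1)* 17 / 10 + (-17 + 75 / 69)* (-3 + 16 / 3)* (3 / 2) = -12419 / 230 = -54.00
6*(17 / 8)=51 / 4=12.75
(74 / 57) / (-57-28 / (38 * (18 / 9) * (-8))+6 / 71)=-42032 / 1841205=-0.02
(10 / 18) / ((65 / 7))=7 / 117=0.06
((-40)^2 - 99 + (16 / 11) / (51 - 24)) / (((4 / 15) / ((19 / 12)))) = 8912.51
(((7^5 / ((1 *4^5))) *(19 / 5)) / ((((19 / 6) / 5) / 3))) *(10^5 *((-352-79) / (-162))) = 22636928125 / 288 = 78600444.88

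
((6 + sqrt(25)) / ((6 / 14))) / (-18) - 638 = -34529 / 54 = -639.43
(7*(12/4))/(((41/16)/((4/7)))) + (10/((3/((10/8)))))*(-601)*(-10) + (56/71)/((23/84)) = 5031363325/200859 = 25049.23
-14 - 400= -414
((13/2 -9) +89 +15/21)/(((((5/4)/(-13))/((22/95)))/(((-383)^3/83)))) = 39238104063444/275975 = 142179922.32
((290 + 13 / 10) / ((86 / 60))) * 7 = 61173 / 43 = 1422.63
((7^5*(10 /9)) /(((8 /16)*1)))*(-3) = -336140 /3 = -112046.67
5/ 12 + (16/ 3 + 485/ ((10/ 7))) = 1381/ 4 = 345.25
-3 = -3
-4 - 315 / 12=-121 / 4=-30.25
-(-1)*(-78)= -78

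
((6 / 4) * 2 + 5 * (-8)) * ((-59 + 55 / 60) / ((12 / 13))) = 335257 / 144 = 2328.17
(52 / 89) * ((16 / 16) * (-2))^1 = -104 / 89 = -1.17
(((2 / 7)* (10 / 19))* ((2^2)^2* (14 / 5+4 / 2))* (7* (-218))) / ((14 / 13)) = -2176512 / 133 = -16364.75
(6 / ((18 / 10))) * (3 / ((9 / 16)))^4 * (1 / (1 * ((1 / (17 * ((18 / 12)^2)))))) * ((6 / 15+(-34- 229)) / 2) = -365707264 / 27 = -13544713.48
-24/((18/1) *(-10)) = 2/15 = 0.13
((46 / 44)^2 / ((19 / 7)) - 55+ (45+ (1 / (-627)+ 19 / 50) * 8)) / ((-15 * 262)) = 4531387 / 2710521000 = 0.00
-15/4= -3.75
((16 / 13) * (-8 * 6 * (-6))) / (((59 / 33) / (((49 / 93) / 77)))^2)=225792 / 43488133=0.01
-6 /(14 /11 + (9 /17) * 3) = -1122 /535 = -2.10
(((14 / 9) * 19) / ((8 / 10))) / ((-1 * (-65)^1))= 133 / 234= 0.57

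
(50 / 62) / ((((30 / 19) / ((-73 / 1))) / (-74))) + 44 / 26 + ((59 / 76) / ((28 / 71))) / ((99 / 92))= 58636911077 / 21225204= 2762.61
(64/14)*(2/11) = 64/77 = 0.83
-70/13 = -5.38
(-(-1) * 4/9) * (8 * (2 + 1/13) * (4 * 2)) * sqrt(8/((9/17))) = 512 * sqrt(34)/13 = 229.65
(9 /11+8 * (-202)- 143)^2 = 374035600 /121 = 3091203.31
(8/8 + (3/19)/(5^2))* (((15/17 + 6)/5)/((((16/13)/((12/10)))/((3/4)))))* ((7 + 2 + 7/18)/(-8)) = -61434711/51680000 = -1.19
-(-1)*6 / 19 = 6 / 19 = 0.32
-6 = -6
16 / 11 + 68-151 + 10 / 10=-886 / 11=-80.55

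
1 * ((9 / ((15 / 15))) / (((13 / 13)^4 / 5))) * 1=45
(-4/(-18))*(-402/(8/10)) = -335/3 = -111.67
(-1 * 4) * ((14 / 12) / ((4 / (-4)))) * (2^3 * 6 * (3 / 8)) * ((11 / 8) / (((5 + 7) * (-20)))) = -77 / 160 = -0.48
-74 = -74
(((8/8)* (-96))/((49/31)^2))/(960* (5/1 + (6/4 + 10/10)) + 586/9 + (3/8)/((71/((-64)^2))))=-0.01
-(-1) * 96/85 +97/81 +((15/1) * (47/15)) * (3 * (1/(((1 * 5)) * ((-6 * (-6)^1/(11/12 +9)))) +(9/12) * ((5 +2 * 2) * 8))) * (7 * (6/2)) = 3526429937/22032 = 160059.46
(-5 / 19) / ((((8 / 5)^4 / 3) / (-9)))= 84375 / 77824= 1.08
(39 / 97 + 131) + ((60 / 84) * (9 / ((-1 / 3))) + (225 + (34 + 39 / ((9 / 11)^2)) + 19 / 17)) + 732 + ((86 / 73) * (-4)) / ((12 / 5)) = 26403506720 / 22751253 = 1160.53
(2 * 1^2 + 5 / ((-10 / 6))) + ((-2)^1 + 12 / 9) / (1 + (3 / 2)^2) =-1.21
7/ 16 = 0.44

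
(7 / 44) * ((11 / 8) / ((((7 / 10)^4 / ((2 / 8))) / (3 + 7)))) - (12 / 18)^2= 22637 / 12348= 1.83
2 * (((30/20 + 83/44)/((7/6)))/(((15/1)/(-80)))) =-2384/77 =-30.96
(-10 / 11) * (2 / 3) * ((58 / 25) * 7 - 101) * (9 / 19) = 25428 / 1045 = 24.33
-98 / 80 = -49 / 40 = -1.22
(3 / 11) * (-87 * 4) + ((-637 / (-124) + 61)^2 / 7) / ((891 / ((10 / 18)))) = -81579850027 / 863101008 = -94.52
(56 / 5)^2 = 3136 / 25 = 125.44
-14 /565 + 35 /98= 2629 /7910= 0.33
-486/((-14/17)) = 4131/7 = 590.14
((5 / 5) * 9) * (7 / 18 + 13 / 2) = 62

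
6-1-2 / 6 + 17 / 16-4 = 83 / 48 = 1.73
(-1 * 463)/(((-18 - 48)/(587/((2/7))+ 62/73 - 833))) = 82628369/9636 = 8574.97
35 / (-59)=-35 / 59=-0.59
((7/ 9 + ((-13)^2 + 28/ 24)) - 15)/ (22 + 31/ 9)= 2807/ 458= 6.13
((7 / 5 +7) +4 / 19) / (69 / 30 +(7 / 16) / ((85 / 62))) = 111248 / 33839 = 3.29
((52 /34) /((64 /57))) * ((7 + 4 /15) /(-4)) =-26923 /10880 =-2.47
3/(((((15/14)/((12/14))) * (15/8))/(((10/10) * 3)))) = 96/25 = 3.84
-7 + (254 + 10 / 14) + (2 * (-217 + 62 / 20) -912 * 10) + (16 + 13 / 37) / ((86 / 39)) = -1034924721 / 111370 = -9292.67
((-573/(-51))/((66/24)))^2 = 583696/34969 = 16.69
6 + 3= 9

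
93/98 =0.95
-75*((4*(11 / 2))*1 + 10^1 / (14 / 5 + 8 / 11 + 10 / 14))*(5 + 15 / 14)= -126786000 / 11431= -11091.42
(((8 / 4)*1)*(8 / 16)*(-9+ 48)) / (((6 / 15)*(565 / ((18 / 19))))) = 351 / 2147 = 0.16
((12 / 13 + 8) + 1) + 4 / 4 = 10.92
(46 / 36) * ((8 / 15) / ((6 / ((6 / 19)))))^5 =376832 / 16922589103125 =0.00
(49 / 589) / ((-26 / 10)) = -0.03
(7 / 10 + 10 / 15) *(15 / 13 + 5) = 328 / 39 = 8.41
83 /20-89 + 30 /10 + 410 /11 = -9807 /220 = -44.58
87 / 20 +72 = 1527 / 20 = 76.35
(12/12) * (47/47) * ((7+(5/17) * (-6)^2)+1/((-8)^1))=2375/136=17.46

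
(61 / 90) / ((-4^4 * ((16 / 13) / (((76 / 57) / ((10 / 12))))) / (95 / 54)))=-15067 / 2488320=-0.01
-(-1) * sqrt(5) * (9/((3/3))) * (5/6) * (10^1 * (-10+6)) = -670.82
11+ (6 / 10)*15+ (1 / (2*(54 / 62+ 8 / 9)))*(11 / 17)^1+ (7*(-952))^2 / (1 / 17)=12603156203957 / 16694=754951252.18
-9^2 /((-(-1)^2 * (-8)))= -81 /8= -10.12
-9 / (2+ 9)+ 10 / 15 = -5 / 33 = -0.15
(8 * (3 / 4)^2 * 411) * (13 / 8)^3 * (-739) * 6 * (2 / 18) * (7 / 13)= -1077934221 / 512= -2105340.28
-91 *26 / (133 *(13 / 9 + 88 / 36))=-3042 / 665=-4.57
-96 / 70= -48 / 35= -1.37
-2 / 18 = -1 / 9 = -0.11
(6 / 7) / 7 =6 / 49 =0.12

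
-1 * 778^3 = -470910952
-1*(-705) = 705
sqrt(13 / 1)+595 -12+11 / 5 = sqrt(13)+2926 / 5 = 588.81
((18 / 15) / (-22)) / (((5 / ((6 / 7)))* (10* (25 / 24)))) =-216 / 240625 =-0.00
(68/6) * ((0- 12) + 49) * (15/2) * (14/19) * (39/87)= 572390/551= 1038.82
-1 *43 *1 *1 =-43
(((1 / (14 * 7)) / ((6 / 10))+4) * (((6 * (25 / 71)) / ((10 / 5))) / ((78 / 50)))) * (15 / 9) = 3690625 / 814086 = 4.53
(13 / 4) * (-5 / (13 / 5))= -25 / 4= -6.25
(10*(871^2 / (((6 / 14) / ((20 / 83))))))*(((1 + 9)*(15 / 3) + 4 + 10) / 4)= 16993558400 / 249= 68247222.49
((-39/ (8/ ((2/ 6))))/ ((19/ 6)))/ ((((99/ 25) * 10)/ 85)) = -1.10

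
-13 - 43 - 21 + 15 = -62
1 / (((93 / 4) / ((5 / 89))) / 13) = 260 / 8277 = 0.03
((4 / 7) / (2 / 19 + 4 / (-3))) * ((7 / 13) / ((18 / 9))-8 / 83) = -21261 / 264355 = -0.08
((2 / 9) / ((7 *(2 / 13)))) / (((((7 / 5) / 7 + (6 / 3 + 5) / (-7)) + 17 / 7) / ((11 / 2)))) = 715 / 1026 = 0.70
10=10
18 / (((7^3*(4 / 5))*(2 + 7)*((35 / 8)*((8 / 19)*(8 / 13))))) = 247 / 38416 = 0.01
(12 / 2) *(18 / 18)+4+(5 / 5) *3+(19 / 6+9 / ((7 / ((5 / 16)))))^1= 5567 / 336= 16.57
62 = 62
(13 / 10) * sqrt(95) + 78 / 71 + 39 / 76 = 8697 / 5396 + 13 * sqrt(95) / 10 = 14.28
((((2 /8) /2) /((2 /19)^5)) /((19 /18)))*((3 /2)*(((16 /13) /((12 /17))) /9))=2215457 /832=2662.81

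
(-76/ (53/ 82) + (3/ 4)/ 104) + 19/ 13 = -196933/ 1696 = -116.12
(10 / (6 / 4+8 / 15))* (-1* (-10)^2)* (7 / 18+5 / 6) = -110000 / 183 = -601.09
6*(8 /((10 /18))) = 432 /5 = 86.40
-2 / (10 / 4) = -0.80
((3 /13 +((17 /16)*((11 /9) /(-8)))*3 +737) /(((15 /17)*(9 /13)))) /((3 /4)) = 12504605 /7776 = 1608.10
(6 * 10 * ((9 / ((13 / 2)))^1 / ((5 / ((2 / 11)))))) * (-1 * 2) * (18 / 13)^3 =-5038848 / 314171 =-16.04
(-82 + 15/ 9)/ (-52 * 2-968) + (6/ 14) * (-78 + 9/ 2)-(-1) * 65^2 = 13486537/ 3216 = 4193.57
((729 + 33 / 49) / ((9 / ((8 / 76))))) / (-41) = -23836 / 114513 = -0.21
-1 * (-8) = 8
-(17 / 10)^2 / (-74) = 289 / 7400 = 0.04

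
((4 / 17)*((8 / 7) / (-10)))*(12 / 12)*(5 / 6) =-8 / 357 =-0.02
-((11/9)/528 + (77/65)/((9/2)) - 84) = 2351263/28080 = 83.73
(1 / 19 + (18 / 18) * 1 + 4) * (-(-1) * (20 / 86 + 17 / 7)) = 76896 / 5719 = 13.45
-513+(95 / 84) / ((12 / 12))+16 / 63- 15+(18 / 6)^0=-132455 / 252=-525.62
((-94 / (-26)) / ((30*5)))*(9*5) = 1.08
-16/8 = -2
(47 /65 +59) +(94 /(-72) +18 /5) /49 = 979031 /16380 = 59.77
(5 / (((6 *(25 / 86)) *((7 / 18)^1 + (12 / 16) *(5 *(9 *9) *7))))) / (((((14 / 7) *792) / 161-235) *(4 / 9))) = -26703 / 1982385935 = -0.00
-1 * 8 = -8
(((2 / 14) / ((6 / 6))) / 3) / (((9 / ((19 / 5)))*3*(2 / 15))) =19 / 378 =0.05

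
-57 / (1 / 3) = -171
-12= -12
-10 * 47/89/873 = -470/77697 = -0.01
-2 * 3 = -6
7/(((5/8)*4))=14/5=2.80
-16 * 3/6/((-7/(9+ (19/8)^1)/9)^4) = -187388721/512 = -365993.60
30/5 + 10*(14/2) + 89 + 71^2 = 5206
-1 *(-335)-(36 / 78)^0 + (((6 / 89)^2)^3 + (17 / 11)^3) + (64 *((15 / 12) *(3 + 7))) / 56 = 1629785039592177561 / 4630374687883637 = 351.98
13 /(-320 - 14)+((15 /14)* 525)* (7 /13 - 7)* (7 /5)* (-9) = 198846731 /4342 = 45796.11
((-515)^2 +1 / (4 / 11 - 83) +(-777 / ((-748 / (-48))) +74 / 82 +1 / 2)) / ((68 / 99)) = 3696191163409 / 9573992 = 386065.83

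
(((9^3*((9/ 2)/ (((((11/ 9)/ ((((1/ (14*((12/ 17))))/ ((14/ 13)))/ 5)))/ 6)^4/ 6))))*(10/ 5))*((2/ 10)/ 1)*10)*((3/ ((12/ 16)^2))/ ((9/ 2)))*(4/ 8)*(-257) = -2932241824920291273/ 3376098057640000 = -868.53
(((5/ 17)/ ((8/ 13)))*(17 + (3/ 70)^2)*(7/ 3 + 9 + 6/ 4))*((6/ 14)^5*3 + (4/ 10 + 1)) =722499051989/ 4800079200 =150.52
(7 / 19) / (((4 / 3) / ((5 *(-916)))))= -24045 / 19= -1265.53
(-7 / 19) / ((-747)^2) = -7 / 10602171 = -0.00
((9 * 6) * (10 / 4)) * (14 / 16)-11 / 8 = 467 / 4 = 116.75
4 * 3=12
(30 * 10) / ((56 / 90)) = 3375 / 7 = 482.14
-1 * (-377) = 377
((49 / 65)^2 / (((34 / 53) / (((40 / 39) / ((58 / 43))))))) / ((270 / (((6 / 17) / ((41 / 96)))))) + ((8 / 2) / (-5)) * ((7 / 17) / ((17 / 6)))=-0.11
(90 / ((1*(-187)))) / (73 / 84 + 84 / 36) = -7560 / 50303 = -0.15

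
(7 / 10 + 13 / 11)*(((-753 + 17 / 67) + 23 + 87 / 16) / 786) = -53575671 / 30895040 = -1.73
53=53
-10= -10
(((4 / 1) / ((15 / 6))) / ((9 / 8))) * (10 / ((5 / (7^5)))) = 2151296 / 45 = 47806.58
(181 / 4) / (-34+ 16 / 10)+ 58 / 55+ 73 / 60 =31171 / 35640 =0.87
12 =12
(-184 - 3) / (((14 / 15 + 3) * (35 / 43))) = -24123 / 413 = -58.41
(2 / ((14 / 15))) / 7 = 15 / 49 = 0.31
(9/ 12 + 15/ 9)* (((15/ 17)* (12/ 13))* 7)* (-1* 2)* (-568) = 3459120/ 221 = 15652.13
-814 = -814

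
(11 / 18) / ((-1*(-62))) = 11 / 1116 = 0.01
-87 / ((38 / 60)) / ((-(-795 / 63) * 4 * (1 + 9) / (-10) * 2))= 5481 / 4028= 1.36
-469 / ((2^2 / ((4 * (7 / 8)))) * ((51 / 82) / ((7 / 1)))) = -942221 / 204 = -4618.73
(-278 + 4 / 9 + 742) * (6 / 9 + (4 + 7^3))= 4359740 / 27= 161471.85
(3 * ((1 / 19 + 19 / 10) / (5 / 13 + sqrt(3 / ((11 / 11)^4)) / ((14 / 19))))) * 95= -7089810 / 178127 + 25016901 * sqrt(3) / 178127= 203.45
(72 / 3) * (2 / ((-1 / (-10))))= 480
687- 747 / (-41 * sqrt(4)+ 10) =5579 / 8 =697.38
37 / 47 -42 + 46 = 225 / 47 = 4.79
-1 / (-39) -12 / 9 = -17 / 13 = -1.31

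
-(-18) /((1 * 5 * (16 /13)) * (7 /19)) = 7.94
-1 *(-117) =117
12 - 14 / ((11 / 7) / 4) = -260 / 11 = -23.64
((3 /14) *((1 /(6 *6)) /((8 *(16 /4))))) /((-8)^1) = -1 /43008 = -0.00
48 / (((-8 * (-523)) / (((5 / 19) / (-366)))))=-5 / 606157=-0.00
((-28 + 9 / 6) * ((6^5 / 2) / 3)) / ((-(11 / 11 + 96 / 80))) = 171720 / 11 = 15610.91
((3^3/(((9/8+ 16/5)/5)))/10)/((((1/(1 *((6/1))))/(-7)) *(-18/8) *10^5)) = 63/108125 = 0.00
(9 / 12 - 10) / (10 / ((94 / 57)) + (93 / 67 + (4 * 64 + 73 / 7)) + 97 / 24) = -4893546 / 147029699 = -0.03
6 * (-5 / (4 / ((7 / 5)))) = -21 / 2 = -10.50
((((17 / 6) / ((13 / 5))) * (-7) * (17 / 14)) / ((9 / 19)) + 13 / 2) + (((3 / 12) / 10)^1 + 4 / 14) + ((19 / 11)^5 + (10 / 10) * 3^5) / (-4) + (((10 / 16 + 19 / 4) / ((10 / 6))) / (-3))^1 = -155140600973 / 1978511535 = -78.41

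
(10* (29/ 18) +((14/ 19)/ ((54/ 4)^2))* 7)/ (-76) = -223547/ 1052676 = -0.21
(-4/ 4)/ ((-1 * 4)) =1/ 4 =0.25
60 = 60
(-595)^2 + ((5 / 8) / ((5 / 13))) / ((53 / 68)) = 37526871 / 106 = 354027.08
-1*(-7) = 7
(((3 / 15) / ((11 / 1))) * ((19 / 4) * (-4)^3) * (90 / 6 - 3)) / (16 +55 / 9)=-32832 / 10945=-3.00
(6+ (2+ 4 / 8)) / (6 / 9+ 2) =51 / 16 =3.19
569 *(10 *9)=51210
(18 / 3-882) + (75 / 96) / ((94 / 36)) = -875.70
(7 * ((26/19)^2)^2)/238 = 0.10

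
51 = 51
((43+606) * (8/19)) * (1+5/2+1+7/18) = 228448/171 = 1335.95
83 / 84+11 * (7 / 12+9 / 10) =17.30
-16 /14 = -8 /7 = -1.14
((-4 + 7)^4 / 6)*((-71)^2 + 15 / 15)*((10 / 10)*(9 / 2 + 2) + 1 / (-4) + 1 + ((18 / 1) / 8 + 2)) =1565541 / 2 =782770.50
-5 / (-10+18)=-5 / 8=-0.62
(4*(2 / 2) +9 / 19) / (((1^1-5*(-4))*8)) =85 / 3192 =0.03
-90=-90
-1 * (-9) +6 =15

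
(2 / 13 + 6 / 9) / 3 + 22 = 2606 / 117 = 22.27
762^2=580644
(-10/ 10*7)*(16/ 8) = -14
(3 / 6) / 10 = 1 / 20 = 0.05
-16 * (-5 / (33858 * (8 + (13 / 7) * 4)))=70 / 457083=0.00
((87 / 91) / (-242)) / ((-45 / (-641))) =-18589 / 330330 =-0.06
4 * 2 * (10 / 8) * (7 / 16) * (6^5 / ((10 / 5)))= 17010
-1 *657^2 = -431649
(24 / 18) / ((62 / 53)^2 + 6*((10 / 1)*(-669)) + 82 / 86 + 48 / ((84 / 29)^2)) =-11837126 / 356285273413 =-0.00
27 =27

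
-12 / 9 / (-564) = 1 / 423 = 0.00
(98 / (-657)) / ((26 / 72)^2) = -14112 / 12337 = -1.14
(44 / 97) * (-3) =-132 / 97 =-1.36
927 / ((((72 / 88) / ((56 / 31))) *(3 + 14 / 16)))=507584 / 961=528.18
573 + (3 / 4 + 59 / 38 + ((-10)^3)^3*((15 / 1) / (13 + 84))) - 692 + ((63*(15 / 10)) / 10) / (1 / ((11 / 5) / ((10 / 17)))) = -285000149936101 / 1843000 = -154639256.61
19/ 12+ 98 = 1195/ 12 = 99.58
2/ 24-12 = -143/ 12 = -11.92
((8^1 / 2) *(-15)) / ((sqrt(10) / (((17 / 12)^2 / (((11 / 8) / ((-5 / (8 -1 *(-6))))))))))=1445 *sqrt(10) / 462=9.89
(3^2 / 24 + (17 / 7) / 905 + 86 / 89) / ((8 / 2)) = 6062029 / 18042080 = 0.34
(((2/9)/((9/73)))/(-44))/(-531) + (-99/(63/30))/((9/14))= -69391007/946242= -73.33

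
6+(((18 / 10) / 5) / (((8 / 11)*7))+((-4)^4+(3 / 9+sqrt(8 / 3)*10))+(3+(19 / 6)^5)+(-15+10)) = 20*sqrt(6) / 3+787675153 / 1360800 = 595.16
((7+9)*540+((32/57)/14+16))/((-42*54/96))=-27630080/75411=-366.39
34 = 34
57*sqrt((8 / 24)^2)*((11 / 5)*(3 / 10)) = 627 / 50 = 12.54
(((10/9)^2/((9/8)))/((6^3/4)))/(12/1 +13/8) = 3200/2145447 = 0.00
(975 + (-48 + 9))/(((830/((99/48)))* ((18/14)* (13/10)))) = 231/166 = 1.39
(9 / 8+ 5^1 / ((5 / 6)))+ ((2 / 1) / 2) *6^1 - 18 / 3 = 57 / 8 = 7.12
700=700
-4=-4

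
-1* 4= -4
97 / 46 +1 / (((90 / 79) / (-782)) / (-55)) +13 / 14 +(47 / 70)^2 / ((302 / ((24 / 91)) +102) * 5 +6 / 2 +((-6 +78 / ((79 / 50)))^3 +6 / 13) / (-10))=1412151241260978585877 / 37401778384682355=37756.26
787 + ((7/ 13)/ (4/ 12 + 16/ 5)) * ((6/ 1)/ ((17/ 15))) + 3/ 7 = 64628206/ 81991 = 788.24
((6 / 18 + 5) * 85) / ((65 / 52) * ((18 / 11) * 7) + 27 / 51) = 508640 / 16659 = 30.53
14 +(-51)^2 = 2615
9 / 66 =3 / 22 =0.14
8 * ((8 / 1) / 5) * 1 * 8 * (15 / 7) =1536 / 7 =219.43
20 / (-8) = -5 / 2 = -2.50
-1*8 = -8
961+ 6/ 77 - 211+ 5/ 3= 751.74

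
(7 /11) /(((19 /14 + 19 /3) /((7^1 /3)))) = 686 /3553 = 0.19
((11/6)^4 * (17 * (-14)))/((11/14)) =-1108723/324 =-3421.98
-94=-94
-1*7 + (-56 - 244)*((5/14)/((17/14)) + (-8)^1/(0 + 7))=29467/119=247.62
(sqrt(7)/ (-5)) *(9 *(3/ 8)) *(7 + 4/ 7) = -1431 *sqrt(7)/ 280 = -13.52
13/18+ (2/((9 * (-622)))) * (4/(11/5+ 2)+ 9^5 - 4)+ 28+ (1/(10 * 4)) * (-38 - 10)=3777637/587790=6.43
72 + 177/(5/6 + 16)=8334/101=82.51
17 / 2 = 8.50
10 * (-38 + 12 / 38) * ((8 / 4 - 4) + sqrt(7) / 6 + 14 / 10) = 4296 / 19 - 3580 * sqrt(7) / 57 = 59.93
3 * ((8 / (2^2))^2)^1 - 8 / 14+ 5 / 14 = 165 / 14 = 11.79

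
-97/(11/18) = -1746/11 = -158.73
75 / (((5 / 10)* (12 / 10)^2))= 625 / 6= 104.17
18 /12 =3 /2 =1.50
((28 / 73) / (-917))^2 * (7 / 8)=14 / 91450969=0.00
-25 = -25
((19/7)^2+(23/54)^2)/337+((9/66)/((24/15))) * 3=589167233/2118683952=0.28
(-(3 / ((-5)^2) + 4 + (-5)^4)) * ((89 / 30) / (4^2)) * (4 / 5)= -174974 / 1875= -93.32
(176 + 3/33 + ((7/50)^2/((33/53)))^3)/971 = 98877814390230173/545231671875000000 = 0.18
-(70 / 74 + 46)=-1737 / 37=-46.95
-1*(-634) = 634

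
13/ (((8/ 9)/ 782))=11436.75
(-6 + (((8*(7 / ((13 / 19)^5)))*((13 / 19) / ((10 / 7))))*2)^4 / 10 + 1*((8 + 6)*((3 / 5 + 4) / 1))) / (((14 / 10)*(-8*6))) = -283785797746721088139233881299 / 11644790660705647217500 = -24370193.16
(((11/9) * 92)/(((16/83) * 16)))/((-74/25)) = -524975/42624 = -12.32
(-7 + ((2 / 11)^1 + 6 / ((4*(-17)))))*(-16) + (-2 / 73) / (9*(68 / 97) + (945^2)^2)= 116690693689045863586 / 1055998825002496287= 110.50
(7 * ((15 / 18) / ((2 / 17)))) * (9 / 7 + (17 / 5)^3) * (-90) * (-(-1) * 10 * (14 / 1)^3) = -4970251104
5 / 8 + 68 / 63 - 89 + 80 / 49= -85.66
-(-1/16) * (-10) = -0.62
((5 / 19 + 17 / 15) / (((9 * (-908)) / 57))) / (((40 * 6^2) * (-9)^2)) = -199 / 2382955200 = -0.00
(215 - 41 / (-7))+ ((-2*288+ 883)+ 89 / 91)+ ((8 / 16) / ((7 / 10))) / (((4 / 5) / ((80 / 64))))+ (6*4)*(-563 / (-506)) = 556.65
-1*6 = -6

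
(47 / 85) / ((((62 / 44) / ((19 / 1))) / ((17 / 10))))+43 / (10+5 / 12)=65111 / 3875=16.80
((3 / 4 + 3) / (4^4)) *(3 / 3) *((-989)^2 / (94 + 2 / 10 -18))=24453025 / 130048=188.03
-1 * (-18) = 18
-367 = -367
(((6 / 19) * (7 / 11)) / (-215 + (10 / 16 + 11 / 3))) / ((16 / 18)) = -1134 / 1056913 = -0.00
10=10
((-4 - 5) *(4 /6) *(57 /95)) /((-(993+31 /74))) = 1332 /367565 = 0.00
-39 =-39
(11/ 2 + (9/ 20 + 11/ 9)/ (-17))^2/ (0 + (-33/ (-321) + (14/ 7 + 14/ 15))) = 29233238987/ 3041921520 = 9.61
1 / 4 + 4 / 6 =0.92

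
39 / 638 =0.06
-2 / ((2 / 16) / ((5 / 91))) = -80 / 91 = -0.88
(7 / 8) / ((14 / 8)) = 1 / 2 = 0.50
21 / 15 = 7 / 5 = 1.40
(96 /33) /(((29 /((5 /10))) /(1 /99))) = 16 /31581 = 0.00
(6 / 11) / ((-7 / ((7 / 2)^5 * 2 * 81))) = -583443 / 88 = -6630.03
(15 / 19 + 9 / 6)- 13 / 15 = 811 / 570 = 1.42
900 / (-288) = -25 / 8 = -3.12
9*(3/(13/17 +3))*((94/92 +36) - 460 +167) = -5404725/2944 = -1835.84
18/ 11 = 1.64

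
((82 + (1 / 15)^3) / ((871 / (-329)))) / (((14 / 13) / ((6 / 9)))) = -13007297 / 678375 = -19.17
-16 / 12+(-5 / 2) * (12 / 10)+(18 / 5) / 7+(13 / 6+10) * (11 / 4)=8299 / 280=29.64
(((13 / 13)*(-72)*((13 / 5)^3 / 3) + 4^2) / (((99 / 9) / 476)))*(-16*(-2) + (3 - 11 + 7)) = -544394.45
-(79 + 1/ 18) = -1423/ 18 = -79.06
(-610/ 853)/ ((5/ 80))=-9760/ 853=-11.44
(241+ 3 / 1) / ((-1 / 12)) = -2928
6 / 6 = 1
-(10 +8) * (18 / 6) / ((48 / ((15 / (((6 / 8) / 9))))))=-405 / 2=-202.50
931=931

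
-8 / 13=-0.62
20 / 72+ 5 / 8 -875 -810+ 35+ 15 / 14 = -830605 / 504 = -1648.03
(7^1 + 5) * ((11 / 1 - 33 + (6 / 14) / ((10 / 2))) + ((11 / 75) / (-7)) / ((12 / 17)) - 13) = -220147 / 525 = -419.33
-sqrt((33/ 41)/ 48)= -sqrt(451)/ 164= -0.13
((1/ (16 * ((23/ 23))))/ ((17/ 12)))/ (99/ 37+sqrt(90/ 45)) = 10989/ 480284 - 4107 * sqrt(2)/ 480284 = 0.01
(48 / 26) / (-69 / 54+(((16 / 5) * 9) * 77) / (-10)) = -10800 / 1304771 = -0.01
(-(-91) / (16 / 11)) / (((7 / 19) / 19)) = 51623 / 16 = 3226.44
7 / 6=1.17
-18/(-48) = 3/8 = 0.38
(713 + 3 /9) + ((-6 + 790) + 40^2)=9292 /3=3097.33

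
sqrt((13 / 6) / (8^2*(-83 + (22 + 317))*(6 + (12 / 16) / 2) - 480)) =sqrt(39) / 1368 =0.00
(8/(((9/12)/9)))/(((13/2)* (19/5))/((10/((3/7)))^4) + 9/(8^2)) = 15366400000/22522713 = 682.26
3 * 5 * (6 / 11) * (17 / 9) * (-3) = -510 / 11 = -46.36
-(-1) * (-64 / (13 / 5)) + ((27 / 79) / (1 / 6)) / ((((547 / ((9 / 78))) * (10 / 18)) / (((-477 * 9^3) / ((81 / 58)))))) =-613690678 / 2808845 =-218.49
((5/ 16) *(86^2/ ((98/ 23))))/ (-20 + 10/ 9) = -382743/ 13328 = -28.72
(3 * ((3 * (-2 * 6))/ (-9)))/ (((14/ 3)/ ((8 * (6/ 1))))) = 864/ 7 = 123.43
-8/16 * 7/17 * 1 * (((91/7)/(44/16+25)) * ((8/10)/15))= -728/141525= -0.01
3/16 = 0.19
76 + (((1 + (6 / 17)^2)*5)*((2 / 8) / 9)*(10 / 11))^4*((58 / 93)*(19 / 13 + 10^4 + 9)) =78.54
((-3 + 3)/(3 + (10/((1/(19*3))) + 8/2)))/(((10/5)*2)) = 0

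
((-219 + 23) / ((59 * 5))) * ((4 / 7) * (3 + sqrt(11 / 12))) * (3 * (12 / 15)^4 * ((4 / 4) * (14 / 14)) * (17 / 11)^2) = -74575872 / 22309375 - 4143104 * sqrt(33) / 22309375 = -4.41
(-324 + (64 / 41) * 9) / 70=-6354 / 1435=-4.43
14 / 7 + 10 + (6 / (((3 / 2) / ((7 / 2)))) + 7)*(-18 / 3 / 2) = -51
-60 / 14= -4.29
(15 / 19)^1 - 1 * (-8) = 167 / 19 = 8.79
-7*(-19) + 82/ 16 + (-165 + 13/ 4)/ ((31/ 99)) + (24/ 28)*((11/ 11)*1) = -655469/ 1736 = -377.57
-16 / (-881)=16 / 881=0.02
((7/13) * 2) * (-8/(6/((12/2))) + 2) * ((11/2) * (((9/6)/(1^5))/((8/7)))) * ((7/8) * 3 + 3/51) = -1770615/14144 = -125.18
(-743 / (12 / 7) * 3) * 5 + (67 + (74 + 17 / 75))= -1908007 / 300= -6360.02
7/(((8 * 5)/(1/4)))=7/160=0.04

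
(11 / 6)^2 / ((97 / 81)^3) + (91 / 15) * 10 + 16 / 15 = 3487714727 / 54760380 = 63.69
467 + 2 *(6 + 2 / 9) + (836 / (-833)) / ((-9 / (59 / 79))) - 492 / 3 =20763933 / 65807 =315.53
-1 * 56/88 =-7/11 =-0.64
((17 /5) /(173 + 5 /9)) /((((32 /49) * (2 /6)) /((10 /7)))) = 3213 /24992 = 0.13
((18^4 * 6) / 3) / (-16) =-13122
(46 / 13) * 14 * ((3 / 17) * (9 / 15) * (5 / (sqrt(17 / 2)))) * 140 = 811440 * sqrt(34) / 3757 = 1259.37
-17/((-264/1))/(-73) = -17/19272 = -0.00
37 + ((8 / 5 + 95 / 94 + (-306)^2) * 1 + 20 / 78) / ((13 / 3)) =1719339343 / 79430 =21645.97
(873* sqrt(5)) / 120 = 291* sqrt(5) / 40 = 16.27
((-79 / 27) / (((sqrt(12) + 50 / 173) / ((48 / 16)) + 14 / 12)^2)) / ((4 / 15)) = -12433989432305 / 26532257547 + 7150012959640 * sqrt(3) / 26532257547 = -1.88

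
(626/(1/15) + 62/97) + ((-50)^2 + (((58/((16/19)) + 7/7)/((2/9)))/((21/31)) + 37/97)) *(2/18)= 950386019/97776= 9720.03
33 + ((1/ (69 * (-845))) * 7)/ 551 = 33.00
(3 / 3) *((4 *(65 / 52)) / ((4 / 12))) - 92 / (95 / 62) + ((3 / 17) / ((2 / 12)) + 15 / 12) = -276057 / 6460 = -42.73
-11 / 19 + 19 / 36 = -35 / 684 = -0.05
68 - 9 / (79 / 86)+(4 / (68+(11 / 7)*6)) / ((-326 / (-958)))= 203637228 / 3489667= 58.35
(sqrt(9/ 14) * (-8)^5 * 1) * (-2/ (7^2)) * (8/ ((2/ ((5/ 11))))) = 1949.75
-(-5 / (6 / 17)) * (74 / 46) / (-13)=-3145 / 1794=-1.75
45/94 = 0.48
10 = 10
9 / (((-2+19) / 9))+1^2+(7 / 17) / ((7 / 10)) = 108 / 17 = 6.35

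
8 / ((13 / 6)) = 48 / 13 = 3.69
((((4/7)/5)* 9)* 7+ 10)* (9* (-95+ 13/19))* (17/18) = -1309952/95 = -13788.97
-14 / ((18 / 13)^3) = -5.27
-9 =-9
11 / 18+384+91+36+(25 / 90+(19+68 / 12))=4829 / 9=536.56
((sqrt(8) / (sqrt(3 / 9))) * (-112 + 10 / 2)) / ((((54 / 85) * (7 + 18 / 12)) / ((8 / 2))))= -4280 * sqrt(6) / 27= -388.29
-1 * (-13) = 13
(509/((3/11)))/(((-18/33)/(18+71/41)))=-49825501/738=-67514.23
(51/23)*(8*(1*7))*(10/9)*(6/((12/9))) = 14280/23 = 620.87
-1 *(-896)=896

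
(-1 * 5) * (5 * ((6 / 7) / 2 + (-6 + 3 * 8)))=-3225 / 7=-460.71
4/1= 4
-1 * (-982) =982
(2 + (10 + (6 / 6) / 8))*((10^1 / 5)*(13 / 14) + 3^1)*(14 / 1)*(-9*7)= -103887 / 2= -51943.50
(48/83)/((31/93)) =144/83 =1.73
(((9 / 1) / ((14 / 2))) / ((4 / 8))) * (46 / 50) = 414 / 175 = 2.37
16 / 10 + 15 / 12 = 57 / 20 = 2.85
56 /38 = 1.47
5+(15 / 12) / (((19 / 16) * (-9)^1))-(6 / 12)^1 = 1499 / 342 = 4.38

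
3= 3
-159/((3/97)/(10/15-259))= 3984275/3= 1328091.67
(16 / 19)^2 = 256 / 361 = 0.71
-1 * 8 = -8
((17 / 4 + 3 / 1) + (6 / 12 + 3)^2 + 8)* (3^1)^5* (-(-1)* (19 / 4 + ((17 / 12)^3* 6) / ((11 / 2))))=1678995 / 32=52468.59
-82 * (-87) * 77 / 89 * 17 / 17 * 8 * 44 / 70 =31036.91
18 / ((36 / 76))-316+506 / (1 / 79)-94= 39602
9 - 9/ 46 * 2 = 198/ 23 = 8.61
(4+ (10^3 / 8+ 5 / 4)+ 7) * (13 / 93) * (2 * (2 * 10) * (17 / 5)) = 80886 / 31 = 2609.23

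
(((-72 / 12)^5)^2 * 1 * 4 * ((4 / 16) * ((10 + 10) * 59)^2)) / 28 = 21048275865600 / 7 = 3006896552228.57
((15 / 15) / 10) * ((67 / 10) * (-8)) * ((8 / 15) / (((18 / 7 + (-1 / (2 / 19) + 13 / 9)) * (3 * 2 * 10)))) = 3752 / 431875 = 0.01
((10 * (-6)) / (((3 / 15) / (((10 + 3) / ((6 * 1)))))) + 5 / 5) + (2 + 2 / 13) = -8409 / 13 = -646.85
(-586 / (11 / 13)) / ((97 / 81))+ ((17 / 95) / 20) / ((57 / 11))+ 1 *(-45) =-72027206371 / 115556100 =-623.31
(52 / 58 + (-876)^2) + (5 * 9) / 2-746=766653.40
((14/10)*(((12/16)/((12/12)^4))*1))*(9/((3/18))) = 567/10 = 56.70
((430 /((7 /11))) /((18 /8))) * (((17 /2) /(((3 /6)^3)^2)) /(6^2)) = 2573120 /567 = 4538.13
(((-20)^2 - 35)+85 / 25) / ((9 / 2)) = 1228 / 15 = 81.87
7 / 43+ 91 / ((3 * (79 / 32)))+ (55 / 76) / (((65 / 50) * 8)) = 504212525 / 40274832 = 12.52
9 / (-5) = -9 / 5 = -1.80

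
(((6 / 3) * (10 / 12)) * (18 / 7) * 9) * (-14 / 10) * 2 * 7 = -756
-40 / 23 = -1.74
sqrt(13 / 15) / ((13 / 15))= 1.07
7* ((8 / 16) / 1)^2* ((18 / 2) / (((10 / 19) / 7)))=8379 / 40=209.48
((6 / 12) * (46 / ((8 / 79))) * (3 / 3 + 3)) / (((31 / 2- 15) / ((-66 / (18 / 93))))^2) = 422565154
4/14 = 2/7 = 0.29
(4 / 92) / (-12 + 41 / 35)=-35 / 8717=-0.00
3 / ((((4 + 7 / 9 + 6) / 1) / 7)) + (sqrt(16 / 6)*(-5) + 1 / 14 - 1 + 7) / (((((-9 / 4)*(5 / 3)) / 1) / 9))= -8571 / 679 + 8*sqrt(6)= 6.97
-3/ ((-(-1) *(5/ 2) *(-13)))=6/ 65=0.09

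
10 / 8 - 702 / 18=-151 / 4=-37.75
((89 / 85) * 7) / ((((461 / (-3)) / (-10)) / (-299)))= -1117662 / 7837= -142.61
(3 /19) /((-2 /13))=-39 /38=-1.03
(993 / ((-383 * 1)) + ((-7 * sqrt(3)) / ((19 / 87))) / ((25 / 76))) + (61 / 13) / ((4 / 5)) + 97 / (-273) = 1220155 / 418236 - 2436 * sqrt(3) / 25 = -165.85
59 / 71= 0.83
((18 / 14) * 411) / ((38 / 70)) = 18495 / 19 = 973.42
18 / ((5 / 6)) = 108 / 5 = 21.60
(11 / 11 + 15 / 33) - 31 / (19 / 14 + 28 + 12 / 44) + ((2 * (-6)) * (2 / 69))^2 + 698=18547417384 / 26552097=698.53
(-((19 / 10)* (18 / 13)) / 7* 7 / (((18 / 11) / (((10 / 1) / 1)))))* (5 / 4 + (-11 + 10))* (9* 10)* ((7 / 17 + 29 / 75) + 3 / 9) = -69597 / 170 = -409.39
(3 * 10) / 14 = 15 / 7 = 2.14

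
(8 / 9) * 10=80 / 9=8.89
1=1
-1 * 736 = -736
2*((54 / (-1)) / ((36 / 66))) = -198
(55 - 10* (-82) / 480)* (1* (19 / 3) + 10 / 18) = 42191 / 108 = 390.66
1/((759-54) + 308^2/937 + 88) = 937/837905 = 0.00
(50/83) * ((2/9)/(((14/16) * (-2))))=-400/5229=-0.08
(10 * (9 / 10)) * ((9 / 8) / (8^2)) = 81 / 512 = 0.16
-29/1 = -29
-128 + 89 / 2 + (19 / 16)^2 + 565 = 123625 / 256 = 482.91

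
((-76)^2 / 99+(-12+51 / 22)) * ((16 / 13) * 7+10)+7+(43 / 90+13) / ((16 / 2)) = 914.54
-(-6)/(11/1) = 6/11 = 0.55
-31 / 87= -0.36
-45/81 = -5/9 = -0.56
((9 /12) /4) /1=3 /16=0.19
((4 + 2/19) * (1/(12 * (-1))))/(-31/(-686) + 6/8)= -8918/20729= -0.43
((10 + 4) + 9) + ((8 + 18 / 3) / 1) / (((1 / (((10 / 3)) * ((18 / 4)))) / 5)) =1073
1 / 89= 0.01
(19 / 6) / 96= 19 / 576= 0.03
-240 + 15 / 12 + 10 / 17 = -16195 / 68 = -238.16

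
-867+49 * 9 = -426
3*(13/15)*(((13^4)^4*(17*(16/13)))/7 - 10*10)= 180993317697824907652/35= 5171237648509283075.77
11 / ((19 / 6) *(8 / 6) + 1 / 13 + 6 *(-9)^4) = 1287 / 4606325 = 0.00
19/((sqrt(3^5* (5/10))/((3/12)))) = 19* sqrt(6)/108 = 0.43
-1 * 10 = -10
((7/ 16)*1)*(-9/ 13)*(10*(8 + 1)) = -2835/ 104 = -27.26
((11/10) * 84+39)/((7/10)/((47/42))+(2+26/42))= 648459/16012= 40.50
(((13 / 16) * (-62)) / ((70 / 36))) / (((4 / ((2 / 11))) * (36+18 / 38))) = -7657 / 237160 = -0.03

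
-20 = -20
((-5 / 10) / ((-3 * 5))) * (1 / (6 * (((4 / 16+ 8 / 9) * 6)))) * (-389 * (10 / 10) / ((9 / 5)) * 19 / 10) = -7391 / 22140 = -0.33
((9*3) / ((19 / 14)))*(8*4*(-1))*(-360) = 4354560 / 19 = 229187.37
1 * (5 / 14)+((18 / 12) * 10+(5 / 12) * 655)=24215 / 84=288.27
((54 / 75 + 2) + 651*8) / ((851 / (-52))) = -6773936 / 21275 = -318.40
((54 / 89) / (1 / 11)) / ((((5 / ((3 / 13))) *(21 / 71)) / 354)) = 368.68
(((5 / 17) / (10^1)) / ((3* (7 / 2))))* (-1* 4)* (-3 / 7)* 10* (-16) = -640 / 833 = -0.77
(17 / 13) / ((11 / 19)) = 323 / 143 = 2.26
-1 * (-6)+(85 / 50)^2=889 / 100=8.89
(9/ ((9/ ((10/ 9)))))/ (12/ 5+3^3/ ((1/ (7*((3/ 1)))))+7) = 25/ 12969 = 0.00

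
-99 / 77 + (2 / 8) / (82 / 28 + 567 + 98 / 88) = -1582390 / 1231167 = -1.29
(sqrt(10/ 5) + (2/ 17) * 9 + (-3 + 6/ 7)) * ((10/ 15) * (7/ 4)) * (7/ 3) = 0.90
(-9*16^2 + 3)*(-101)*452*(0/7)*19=0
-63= -63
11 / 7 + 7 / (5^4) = 6924 / 4375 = 1.58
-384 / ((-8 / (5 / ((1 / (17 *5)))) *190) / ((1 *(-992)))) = -2023680 / 19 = -106509.47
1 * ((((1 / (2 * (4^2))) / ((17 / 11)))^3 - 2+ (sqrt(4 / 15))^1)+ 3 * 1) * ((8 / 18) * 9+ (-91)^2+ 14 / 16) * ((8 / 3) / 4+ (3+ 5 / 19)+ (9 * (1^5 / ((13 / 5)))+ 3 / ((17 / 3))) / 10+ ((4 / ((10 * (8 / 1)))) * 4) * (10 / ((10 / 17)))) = 1241111897 * sqrt(15) / 145350+ 701078047265463 / 10947264512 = 97111.95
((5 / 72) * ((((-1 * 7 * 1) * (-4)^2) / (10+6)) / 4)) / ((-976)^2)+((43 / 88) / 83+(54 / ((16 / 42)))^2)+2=5033295047725357 / 250474143744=20095.07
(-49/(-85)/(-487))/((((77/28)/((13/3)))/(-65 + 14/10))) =270088/2276725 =0.12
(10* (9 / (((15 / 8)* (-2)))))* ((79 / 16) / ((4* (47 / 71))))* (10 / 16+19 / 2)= -1362987 / 3008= -453.12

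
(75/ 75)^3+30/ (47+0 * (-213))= 77/ 47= 1.64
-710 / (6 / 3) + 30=-325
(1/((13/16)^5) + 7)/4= 3647627/1485172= 2.46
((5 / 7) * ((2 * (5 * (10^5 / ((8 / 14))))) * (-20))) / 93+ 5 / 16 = -399999535 / 1488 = -268816.89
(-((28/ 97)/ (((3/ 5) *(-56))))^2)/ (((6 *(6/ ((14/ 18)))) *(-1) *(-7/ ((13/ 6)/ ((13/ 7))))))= -175/ 658479456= -0.00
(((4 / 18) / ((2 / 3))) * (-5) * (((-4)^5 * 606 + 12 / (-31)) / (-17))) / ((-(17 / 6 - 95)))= -192368760 / 291431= -660.08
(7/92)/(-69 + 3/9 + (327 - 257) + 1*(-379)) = -21/104236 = -0.00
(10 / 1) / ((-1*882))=-5 / 441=-0.01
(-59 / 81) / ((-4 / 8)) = 118 / 81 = 1.46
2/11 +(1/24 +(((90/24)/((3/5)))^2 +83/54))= 193991/4752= 40.82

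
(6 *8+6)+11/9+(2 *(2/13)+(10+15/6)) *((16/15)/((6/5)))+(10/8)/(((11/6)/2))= 87478/1287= 67.97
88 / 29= 3.03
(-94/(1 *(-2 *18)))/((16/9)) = 47/32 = 1.47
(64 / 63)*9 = 64 / 7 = 9.14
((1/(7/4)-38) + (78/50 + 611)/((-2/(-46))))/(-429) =-32.75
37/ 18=2.06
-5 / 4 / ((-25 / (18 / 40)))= 9 / 400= 0.02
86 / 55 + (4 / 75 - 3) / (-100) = 131431 / 82500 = 1.59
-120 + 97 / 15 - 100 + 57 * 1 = -2348 / 15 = -156.53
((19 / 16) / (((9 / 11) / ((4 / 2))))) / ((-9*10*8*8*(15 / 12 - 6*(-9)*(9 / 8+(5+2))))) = -19 / 16588800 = -0.00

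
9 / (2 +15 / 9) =27 / 11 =2.45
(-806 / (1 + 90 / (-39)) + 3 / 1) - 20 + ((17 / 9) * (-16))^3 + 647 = -326655964 / 12393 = -26358.10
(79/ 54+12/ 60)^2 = 201601/ 72900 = 2.77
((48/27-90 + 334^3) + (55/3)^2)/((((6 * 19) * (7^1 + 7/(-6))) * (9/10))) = 670679134/10773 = 62255.56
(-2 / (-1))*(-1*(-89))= 178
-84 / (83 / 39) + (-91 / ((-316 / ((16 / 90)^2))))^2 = -83839218092812 / 2124136051875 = -39.47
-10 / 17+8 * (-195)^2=5171390 / 17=304199.41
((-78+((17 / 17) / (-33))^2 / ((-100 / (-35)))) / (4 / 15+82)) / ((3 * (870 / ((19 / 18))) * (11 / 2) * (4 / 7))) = -225944789 / 1851899734080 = -0.00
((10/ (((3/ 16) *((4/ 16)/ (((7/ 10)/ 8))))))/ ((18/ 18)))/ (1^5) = 56/ 3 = 18.67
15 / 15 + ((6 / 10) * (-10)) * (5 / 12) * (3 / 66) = 39 / 44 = 0.89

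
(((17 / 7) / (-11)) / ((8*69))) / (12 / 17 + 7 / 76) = -0.00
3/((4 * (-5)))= -3/20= -0.15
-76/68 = -19/17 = -1.12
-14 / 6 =-7 / 3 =-2.33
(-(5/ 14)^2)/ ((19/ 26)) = -0.17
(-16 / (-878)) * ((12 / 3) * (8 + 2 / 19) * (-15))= -73920 / 8341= -8.86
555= 555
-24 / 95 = -0.25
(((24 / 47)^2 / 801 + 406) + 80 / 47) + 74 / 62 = 2492070247 / 6094631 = 408.90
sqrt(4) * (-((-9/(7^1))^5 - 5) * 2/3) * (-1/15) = -572336/756315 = -0.76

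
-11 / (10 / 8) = -8.80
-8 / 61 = -0.13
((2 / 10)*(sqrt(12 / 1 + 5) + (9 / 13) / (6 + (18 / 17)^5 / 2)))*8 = 17038284 / 102525865 + 8*sqrt(17) / 5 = 6.76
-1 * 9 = -9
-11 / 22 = -1 / 2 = -0.50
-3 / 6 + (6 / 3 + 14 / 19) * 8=813 / 38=21.39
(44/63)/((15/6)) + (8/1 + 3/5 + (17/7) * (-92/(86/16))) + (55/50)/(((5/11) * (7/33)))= -2882399/135450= -21.28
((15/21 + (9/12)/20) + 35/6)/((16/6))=2.47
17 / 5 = 3.40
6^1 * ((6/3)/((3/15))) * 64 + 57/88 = 337977/88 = 3840.65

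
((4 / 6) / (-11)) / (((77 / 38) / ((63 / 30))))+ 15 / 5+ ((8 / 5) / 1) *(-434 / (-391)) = 4.71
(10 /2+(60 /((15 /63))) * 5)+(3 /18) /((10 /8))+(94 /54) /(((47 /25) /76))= 180293 /135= 1335.50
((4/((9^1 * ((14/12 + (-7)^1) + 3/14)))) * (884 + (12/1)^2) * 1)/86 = -7196/7611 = -0.95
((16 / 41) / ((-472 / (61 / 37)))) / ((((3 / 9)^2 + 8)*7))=-1098 / 45736033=-0.00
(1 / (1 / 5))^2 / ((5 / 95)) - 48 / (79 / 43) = 35461 / 79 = 448.87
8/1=8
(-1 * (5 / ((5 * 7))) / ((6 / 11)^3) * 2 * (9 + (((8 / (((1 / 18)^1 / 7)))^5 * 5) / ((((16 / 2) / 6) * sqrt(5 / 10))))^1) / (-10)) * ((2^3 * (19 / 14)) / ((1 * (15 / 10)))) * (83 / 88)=190817 / 17640 + 4690400221495296 * sqrt(2)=6633227606196427.44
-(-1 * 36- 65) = 101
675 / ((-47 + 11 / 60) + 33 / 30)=-40500 / 2743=-14.76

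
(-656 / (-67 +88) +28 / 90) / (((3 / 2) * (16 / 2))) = -4871 / 1890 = -2.58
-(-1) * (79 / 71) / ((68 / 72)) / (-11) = -1422 / 13277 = -0.11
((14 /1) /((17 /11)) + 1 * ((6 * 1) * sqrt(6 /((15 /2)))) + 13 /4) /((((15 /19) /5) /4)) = 304 * sqrt(5) /5 + 5301 /17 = 447.78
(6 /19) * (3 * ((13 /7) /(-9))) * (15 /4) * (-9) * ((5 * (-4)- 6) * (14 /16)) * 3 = -68445 /152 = -450.30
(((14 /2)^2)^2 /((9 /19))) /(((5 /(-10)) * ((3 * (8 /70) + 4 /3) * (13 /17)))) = -27143305 /3432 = -7908.89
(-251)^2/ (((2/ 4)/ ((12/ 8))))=189003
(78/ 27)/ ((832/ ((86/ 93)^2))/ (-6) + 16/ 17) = -408629/ 22804020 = -0.02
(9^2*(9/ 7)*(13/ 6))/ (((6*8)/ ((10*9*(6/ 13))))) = 10935/ 56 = 195.27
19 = 19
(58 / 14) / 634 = 29 / 4438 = 0.01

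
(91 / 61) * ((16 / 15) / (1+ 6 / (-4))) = -2912 / 915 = -3.18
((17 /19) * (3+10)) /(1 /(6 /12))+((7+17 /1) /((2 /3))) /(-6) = -7 /38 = -0.18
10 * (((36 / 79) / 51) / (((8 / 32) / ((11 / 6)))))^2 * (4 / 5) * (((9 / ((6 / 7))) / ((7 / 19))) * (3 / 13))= 0.23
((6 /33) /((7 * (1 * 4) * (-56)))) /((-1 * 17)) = 1 /146608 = 0.00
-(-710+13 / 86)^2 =-3726736209 / 7396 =-503885.37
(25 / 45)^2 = 25 / 81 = 0.31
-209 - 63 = -272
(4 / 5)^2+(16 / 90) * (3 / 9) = 472 / 675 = 0.70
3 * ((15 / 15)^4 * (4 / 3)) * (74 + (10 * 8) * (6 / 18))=1208 / 3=402.67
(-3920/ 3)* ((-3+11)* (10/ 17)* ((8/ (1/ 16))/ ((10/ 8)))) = -32112640/ 51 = -629659.61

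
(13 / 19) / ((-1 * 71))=-13 / 1349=-0.01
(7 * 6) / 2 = 21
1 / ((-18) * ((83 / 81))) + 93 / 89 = 14637 / 14774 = 0.99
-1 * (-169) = 169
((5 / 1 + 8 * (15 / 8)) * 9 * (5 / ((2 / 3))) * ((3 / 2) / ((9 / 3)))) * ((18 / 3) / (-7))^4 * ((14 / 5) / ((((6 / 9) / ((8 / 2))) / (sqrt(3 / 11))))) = 2099520 * sqrt(33) / 3773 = 3196.61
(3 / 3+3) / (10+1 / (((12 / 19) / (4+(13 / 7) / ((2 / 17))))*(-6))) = 4032 / 4817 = 0.84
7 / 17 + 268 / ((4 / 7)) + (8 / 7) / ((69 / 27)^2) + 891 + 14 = 86531611 / 62951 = 1374.59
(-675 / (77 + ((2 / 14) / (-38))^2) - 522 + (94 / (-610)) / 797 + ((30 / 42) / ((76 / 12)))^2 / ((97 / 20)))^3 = -149521584.72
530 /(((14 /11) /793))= 2311595 /7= 330227.86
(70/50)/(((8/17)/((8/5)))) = 119/25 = 4.76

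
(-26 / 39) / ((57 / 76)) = -8 / 9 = -0.89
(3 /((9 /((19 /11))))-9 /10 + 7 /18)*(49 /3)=1568 /1485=1.06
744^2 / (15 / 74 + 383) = 40961664 / 28357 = 1444.50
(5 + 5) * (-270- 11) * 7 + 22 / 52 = -511409 / 26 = -19669.58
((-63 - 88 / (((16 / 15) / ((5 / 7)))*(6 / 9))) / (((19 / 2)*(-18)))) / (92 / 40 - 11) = -785 / 7714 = -0.10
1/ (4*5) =1/ 20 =0.05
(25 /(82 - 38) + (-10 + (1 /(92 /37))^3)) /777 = -3820557 /316926016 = -0.01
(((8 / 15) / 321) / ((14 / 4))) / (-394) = -8 / 6639885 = -0.00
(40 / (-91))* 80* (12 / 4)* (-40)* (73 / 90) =934400 / 273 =3422.71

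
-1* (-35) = 35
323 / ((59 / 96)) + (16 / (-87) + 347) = 4477903 / 5133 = 872.38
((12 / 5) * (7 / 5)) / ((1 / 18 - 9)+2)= -0.48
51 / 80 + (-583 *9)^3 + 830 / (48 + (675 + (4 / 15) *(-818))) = -87516740925080097 / 605840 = -144455204220.72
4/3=1.33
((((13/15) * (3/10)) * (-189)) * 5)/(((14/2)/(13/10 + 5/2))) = -6669/50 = -133.38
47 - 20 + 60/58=813/29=28.03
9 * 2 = 18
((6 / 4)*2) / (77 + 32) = 3 / 109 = 0.03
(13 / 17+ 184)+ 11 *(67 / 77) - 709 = -61245 / 119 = -514.66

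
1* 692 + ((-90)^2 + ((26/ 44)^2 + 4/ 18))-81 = 37947605/ 4356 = 8711.57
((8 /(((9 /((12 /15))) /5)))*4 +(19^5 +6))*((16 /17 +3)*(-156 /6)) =-38820597166 /153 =-253729393.24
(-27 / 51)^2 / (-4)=-81 / 1156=-0.07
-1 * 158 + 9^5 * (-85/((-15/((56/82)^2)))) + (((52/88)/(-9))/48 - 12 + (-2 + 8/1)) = 2490611945507/15976224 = 155894.91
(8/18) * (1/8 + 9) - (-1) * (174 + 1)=3223/18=179.06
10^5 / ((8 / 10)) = 125000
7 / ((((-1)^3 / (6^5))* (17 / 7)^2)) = -2667168 / 289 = -9228.96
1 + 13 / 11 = 24 / 11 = 2.18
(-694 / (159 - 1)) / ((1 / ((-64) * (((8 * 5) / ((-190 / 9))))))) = -799488 / 1501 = -532.64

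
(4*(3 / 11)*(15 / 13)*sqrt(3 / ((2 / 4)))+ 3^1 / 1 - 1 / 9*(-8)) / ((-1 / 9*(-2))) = 810*sqrt(6) / 143+ 35 / 2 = 31.37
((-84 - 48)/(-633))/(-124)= -11/6541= -0.00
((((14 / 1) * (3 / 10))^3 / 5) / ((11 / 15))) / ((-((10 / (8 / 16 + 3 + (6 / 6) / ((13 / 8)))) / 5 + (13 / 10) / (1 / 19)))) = -1981854 / 2470325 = -0.80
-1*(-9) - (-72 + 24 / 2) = 69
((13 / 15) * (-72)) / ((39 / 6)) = -48 / 5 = -9.60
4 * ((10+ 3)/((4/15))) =195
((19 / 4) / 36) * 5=0.66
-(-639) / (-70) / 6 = -213 / 140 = -1.52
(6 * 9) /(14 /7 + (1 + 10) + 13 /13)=27 /7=3.86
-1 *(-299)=299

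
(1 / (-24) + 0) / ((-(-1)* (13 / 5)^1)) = -0.02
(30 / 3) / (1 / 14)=140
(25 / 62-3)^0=1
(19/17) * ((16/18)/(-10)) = -76/765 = -0.10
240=240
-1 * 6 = -6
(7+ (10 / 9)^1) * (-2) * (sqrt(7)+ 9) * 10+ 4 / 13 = -18976 / 13 - 1460 * sqrt(7) / 9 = -1888.89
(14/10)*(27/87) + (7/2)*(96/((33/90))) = 1462293/1595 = 916.80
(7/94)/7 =1/94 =0.01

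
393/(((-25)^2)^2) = 393/390625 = 0.00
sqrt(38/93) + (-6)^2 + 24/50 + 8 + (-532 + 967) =sqrt(3534)/93 + 11987/25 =480.12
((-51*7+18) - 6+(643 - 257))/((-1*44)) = -41/44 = -0.93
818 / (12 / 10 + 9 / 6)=8180 / 27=302.96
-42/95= -0.44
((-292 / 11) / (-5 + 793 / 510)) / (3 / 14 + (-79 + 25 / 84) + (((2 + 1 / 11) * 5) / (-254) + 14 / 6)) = -13350240 / 132017717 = -0.10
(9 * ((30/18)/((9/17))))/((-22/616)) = -2380/3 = -793.33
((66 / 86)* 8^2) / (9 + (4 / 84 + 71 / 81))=1197504 / 241961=4.95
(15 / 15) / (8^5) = 1 / 32768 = 0.00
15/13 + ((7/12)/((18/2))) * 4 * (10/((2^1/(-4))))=-1415/351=-4.03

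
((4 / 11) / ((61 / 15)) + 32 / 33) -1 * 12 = -22024 / 2013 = -10.94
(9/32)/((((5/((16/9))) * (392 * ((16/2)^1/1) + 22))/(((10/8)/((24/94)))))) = 47/303168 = 0.00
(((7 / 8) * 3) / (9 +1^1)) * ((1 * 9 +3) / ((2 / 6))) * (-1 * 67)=-12663 / 20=-633.15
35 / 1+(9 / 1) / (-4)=131 / 4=32.75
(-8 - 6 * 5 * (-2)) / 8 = 6.50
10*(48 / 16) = 30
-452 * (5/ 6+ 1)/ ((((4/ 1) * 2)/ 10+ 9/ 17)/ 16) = -29920/ 3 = -9973.33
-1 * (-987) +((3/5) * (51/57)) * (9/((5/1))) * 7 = 472038/475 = 993.76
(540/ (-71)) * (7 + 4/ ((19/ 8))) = -89100/ 1349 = -66.05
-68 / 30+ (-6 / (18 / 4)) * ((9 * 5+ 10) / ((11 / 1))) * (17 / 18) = -1156 / 135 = -8.56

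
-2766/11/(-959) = 2766/10549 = 0.26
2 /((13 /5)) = 0.77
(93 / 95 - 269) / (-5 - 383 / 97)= 1234907 / 41230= 29.95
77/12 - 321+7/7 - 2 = -3787/12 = -315.58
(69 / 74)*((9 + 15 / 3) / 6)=161 / 74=2.18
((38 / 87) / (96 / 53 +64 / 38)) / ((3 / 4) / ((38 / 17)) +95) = 363527 / 277357740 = 0.00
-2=-2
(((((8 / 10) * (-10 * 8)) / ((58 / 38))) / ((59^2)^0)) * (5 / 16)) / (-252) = 95 / 1827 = 0.05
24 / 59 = 0.41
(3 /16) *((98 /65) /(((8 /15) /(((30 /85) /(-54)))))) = -49 /14144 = -0.00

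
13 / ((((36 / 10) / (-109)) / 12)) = -14170 / 3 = -4723.33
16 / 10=8 / 5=1.60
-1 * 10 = -10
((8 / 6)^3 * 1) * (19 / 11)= 1216 / 297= 4.09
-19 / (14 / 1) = -19 / 14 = -1.36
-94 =-94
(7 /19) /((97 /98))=686 /1843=0.37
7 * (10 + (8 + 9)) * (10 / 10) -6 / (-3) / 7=189.29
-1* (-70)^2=-4900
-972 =-972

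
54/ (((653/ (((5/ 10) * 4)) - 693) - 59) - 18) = -108/ 887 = -0.12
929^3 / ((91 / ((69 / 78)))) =7793997.06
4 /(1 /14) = 56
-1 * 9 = -9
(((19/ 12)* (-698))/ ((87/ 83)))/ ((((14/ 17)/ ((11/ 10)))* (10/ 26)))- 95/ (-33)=-14705953393/ 4019400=-3658.74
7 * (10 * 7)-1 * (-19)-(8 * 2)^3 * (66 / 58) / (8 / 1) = -2135 / 29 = -73.62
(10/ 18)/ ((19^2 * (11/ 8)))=40/ 35739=0.00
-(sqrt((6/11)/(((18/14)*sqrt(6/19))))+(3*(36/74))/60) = -114^(1/4)*sqrt(77)/33-9/370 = -0.89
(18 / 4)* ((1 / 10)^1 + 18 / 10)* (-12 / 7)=-513 / 35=-14.66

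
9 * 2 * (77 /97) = 1386 /97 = 14.29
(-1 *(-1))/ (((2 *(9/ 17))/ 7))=119/ 18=6.61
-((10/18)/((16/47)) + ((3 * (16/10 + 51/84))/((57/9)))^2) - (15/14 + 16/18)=-24863527/5306700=-4.69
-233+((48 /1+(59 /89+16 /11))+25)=-154567 /979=-157.88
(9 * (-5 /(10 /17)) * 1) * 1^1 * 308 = -23562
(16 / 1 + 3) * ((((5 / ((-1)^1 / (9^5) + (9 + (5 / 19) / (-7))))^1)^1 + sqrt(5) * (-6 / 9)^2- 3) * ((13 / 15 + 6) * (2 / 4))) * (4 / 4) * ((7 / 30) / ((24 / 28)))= -25.72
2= 2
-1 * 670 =-670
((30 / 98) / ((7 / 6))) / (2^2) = 45 / 686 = 0.07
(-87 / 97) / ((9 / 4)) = -116 / 291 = -0.40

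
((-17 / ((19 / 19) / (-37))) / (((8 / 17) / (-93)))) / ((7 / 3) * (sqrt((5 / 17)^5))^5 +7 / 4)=-51647351936242107576006687942329783337 / 727099053955831942544237381373182 +848713038853855366243652343750 * sqrt(85) / 363549526977915971272118690686591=-71032.05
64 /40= 8 /5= 1.60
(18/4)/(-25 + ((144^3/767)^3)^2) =0.00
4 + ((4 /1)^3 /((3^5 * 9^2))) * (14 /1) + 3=7.05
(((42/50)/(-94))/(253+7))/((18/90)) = -21/122200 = -0.00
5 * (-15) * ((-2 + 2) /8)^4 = 0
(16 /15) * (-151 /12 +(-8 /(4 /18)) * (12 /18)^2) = -1372 /45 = -30.49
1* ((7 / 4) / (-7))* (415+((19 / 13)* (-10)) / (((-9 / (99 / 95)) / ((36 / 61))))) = -329887 / 3172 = -104.00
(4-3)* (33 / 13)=33 / 13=2.54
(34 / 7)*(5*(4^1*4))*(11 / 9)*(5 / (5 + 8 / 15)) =748000 / 1743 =429.15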